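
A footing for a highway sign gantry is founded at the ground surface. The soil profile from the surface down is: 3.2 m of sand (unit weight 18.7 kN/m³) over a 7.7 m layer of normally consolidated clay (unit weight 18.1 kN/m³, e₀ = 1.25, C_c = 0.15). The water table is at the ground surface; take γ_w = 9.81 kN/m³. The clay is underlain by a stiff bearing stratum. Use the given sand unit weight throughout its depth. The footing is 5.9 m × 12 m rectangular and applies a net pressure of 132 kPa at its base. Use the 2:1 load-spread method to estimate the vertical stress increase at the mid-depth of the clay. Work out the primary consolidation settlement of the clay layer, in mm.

S_c ≈ 109 mm

Mid-depth of clay below the ground surface: z = 3.2 + 7.7/2 = 7.05 m.
Total vertical stress at mid-clay: σ_v = 18.7×3.2 + 18.1×3.85 = 129.53 kPa.
Pore pressure: u = 9.81×(7.05 − 0) = 69.16 kPa.
Initial effective stress: σ'_0 = σ_v − u = 129.53 − 69.16 = 60.37 kPa.
Stress increase at mid-clay by the 2:1 spreading method:
Δσ = qBL/((B+z)(L+z)) = 132×5.9×12/((5.9+7.05)(12+7.05)) = 37.883 kPa
Final effective stress: σ'_f = σ'_0 + Δσ = 60.37 + 37.883 = 98.253 kPa.
Normally consolidated clay, so the full stress increment lies on the virgin compression line:
S_c = C_c·H/(1+e₀)·log₁₀(σ'_f/σ'_0) = 0.15×7.7/(1+1.25)×log₁₀(98.253/60.37)
    = 0.51333 × 0.21152 = 0.1086 m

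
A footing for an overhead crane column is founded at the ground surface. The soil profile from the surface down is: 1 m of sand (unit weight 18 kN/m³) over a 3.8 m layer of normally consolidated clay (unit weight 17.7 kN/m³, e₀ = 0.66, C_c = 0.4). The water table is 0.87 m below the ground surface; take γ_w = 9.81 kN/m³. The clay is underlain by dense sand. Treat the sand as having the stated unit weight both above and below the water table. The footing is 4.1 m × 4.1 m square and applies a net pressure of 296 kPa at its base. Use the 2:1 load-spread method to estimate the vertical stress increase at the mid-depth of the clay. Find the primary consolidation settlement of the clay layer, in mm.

Mid-depth of clay below the ground surface: z = 1 + 3.8/2 = 2.9 m.
Total vertical stress at mid-clay: σ_v = 18×1 + 17.7×1.9 = 51.63 kPa.
Pore pressure: u = 9.81×(2.9 − 0.87) = 19.914 kPa.
Initial effective stress: σ'_0 = σ_v − u = 51.63 − 19.914 = 31.716 kPa.
Stress increase at mid-clay by the 2:1 spreading method:
Δσ = qBL/((B+z)(L+z)) = 296×4.1×4.1/((4.1+2.9)(4.1+2.9)) = 101.55 kPa
Final effective stress: σ'_f = σ'_0 + Δσ = 31.716 + 101.55 = 133.27 kPa.
Normally consolidated clay, so the full stress increment lies on the virgin compression line:
S_c = C_c·H/(1+e₀)·log₁₀(σ'_f/σ'_0) = 0.4×3.8/(1+0.66)×log₁₀(133.27/31.716)
    = 0.91566 × 0.62345 = 0.5709 m

S_c ≈ 571 mm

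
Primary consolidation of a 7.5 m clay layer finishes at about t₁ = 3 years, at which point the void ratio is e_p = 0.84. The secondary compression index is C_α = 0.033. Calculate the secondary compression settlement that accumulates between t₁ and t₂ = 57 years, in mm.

Secondary compression: S_s = C_α·H/(1+e_p)·log₁₀(t₂/t₁)
S_s = 0.033×7.5/(1+0.84)×log₁₀(57/3)
    = 0.1345 × 1.279 = 0.172 m

S_s ≈ 172 mm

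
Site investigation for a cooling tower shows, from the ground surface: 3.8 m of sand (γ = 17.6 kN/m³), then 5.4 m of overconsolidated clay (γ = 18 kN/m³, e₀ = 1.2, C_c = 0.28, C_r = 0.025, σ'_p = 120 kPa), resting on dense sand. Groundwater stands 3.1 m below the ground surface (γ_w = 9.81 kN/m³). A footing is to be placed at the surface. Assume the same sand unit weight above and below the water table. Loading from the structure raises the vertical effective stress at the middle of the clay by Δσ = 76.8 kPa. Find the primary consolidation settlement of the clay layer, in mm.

Mid-depth of clay below the ground surface: z = 3.8 + 5.4/2 = 6.5 m.
Total vertical stress at mid-clay: σ_v = 17.6×3.8 + 18×2.7 = 115.48 kPa.
Pore pressure: u = 9.81×(6.5 − 3.1) = 33.354 kPa.
Initial effective stress: σ'_0 = σ_v − u = 115.48 − 33.354 = 82.126 kPa.
Final effective stress: σ'_f = 82.126 + 76.8 = 158.93 kPa.
σ'_f = 158.93 > σ'_p = 120 kPa, so the stress path crosses the preconsolidation pressure — recompression up to σ'_p, then virgin compression beyond:
S_c = H/(1+e₀)·[C_r·log₁₀(σ'_p/σ'_0) + C_c·log₁₀(σ'_f/σ'_p)]
    = 5.4/2.2 × [0.025×log₁₀(120/82.126) + 0.28×log₁₀(158.93/120)]
    = 2.4545 × [0.0041175 + 0.034167] = 0.09397 m

S_c ≈ 94 mm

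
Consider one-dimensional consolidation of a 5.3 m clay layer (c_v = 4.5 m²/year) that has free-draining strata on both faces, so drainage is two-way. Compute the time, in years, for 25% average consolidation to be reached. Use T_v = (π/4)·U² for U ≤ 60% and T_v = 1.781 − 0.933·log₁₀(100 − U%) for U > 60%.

Drainage path length: H_d = H/2 = 2.65 m (double drainage).
U ≤ 60%: T_v = (π/4)·U² = (π/4)×0.25² = 0.049087.
t = T_v·H_d²/c_v = 0.049087×2.65²/4.5 = 0.0766 years.

t ≈ 0.0766 years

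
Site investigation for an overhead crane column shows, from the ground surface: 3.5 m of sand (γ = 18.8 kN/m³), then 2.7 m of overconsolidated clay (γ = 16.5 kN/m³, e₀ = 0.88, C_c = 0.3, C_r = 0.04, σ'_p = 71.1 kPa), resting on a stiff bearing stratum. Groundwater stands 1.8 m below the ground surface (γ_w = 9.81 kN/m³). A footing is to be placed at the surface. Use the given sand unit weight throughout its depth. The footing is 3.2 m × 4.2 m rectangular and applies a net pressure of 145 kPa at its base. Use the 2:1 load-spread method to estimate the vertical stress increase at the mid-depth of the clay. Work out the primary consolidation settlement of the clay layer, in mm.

S_c ≈ 38.2 mm

Mid-depth of clay below the ground surface: z = 3.5 + 2.7/2 = 4.85 m.
Total vertical stress at mid-clay: σ_v = 18.8×3.5 + 16.5×1.35 = 88.075 kPa.
Pore pressure: u = 9.81×(4.85 − 1.8) = 29.921 kPa.
Initial effective stress: σ'_0 = σ_v − u = 88.075 − 29.921 = 58.154 kPa.
Stress increase at mid-clay by the 2:1 spreading method:
Δσ = qBL/((B+z)(L+z)) = 145×3.2×4.2/((3.2+4.85)(4.2+4.85)) = 26.75 kPa
Final effective stress: σ'_f = 58.154 + 26.75 = 84.904 kPa.
σ'_f = 84.904 > σ'_p = 71.1 kPa, so the stress path crosses the preconsolidation pressure — recompression up to σ'_p, then virgin compression beyond:
S_c = H/(1+e₀)·[C_r·log₁₀(σ'_p/σ'_0) + C_c·log₁₀(σ'_f/σ'_p)]
    = 2.7/1.88 × [0.04×log₁₀(71.1/58.154) + 0.3×log₁₀(84.904/71.1)]
    = 1.4362 × [0.0034916 + 0.023118] = 0.03822 m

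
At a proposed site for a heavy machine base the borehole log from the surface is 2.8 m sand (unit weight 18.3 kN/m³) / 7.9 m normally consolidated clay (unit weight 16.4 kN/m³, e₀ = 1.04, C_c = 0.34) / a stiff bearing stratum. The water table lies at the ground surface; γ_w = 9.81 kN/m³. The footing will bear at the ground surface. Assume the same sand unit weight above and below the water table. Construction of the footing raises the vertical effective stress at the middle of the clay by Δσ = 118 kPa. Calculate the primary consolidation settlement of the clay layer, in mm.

S_c ≈ 695 mm

Mid-depth of clay below the ground surface: z = 2.8 + 7.9/2 = 6.75 m.
Total vertical stress at mid-clay: σ_v = 18.3×2.8 + 16.4×3.95 = 116.02 kPa.
Pore pressure: u = 9.81×(6.75 − 0) = 66.218 kPa.
Initial effective stress: σ'_0 = σ_v − u = 116.02 − 66.218 = 49.802 kPa.
Final effective stress: σ'_f = σ'_0 + Δσ = 49.802 + 118 = 167.8 kPa.
Normally consolidated clay, so the full stress increment lies on the virgin compression line:
S_c = C_c·H/(1+e₀)·log₁₀(σ'_f/σ'_0) = 0.34×7.9/(1+1.04)×log₁₀(167.8/49.802)
    = 1.3167 × 0.52755 = 0.6946 m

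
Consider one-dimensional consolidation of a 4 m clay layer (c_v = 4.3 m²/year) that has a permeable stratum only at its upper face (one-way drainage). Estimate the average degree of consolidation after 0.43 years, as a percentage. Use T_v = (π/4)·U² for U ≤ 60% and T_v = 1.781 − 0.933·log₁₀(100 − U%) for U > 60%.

U ≈ 38.4 %

Drainage path length: H_d = H = 4 m (single drainage).
T_v = c_v·t/H_d² = 4.3×0.43/4² = 0.11556.
T_v = 0.11556 corresponds to the U ≤ 60% branch:
U = √(4T_v/π) = 0.3836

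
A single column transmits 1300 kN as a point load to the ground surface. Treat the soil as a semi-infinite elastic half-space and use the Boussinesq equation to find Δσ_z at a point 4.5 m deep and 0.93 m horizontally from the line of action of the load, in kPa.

Boussinesq vertical stress below a point load on an elastic half-space:
Δσ_z = 3P/(2πz²) · [1 + (r/z)²]^(−5/2)
r/z = 0.93/4.5 = 0.20667; [1+(r/z)²]^(−5/2) = 0.90072.
Δσ_z = 3×1300/(2π×4.5²) × 0.90072 = 30.652 × 0.90072 = 27.61 kPa

Δσ_z ≈ 27.6 kPa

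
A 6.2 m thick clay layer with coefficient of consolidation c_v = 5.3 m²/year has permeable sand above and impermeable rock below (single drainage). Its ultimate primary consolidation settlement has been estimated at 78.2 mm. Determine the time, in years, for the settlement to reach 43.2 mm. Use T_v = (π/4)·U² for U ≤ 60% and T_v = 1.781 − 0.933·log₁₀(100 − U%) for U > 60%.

t ≈ 1.74 years

Drainage path length: H_d = H = 6.2 m (single drainage).
U = S(t)/S_ult = 43.2/78.2 = 0.5524.
U ≤ 60%: T_v = (π/4)·U² = (π/4)×0.55243² = 0.23969.
t = T_v·H_d²/c_v = 0.23969×6.2²/5.3 = 1.738 years.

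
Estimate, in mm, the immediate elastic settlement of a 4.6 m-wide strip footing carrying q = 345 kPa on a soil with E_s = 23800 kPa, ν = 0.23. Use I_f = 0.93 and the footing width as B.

S_e ≈ 58.7 mm

Immediate (elastic) settlement: S_e = q·B·(1−ν²)/E_s · I_f.
S_e = 345 × 4.6 × (1 − 0.23²) / 23800 × 0.93
    = 345 × 4.6 × 0.9471 / 23800 × 0.93
    = 0.05873 m = 58.73 mm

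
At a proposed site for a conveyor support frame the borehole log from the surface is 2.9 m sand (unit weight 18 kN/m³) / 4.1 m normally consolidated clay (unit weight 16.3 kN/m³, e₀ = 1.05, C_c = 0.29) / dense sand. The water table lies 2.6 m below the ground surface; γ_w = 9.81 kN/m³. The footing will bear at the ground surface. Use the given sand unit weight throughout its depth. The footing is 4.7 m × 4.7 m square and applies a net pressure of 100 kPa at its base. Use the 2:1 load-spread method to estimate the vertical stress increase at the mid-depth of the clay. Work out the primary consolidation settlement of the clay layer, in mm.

S_c ≈ 81 mm

Mid-depth of clay below the ground surface: z = 2.9 + 4.1/2 = 4.95 m.
Total vertical stress at mid-clay: σ_v = 18×2.9 + 16.3×2.05 = 85.615 kPa.
Pore pressure: u = 9.81×(4.95 − 2.6) = 23.054 kPa.
Initial effective stress: σ'_0 = σ_v − u = 85.615 − 23.054 = 62.561 kPa.
Stress increase at mid-clay by the 2:1 spreading method:
Δσ = qBL/((B+z)(L+z)) = 100×4.7×4.7/((4.7+4.95)(4.7+4.95)) = 23.721 kPa
Final effective stress: σ'_f = σ'_0 + Δσ = 62.561 + 23.721 = 86.282 kPa.
Normally consolidated clay, so the full stress increment lies on the virgin compression line:
S_c = C_c·H/(1+e₀)·log₁₀(σ'_f/σ'_0) = 0.29×4.1/(1+1.05)×log₁₀(86.282/62.561)
    = 0.58 × 0.13962 = 0.08098 m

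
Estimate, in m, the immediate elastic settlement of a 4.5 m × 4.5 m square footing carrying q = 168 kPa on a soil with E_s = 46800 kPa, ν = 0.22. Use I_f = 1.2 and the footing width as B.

S_e ≈ 0.0184 m

Immediate (elastic) settlement: S_e = q·B·(1−ν²)/E_s · I_f.
S_e = 168 × 4.5 × (1 − 0.22²) / 46800 × 1.2
    = 168 × 4.5 × 0.9516 / 46800 × 1.2
    = 0.01845 m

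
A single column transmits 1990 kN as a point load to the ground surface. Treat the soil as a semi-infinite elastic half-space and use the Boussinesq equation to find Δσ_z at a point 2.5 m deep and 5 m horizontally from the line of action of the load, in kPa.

Δσ_z ≈ 2.72 kPa

Boussinesq vertical stress below a point load on an elastic half-space:
Δσ_z = 3P/(2πz²) · [1 + (r/z)²]^(−5/2)
r/z = 5/2.5 = 2; [1+(r/z)²]^(−5/2) = 0.017889.
Δσ_z = 3×1990/(2π×2.5²) × 0.017889 = 152.02 × 0.017889 = 2.719 kPa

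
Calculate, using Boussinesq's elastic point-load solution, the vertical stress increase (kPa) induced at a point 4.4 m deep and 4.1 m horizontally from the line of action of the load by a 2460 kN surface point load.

Δσ_z ≈ 12.7 kPa

Boussinesq vertical stress below a point load on an elastic half-space:
Δσ_z = 3P/(2πz²) · [1 + (r/z)²]^(−5/2)
r/z = 4.1/4.4 = 0.93182; [1+(r/z)²]^(−5/2) = 0.2096.
Δσ_z = 3×2460/(2π×4.4²) × 0.2096 = 60.67 × 0.2096 = 12.72 kPa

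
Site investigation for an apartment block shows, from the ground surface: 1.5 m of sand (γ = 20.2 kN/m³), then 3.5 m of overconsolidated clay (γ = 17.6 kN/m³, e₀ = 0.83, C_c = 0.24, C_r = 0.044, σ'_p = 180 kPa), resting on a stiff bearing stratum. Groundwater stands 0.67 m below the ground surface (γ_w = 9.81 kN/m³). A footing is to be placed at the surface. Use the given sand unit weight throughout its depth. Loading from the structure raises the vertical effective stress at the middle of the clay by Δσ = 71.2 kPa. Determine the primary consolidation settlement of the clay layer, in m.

S_c ≈ 0.04 m

Mid-depth of clay below the ground surface: z = 1.5 + 3.5/2 = 3.25 m.
Total vertical stress at mid-clay: σ_v = 20.2×1.5 + 17.6×1.75 = 61.1 kPa.
Pore pressure: u = 9.81×(3.25 − 0.67) = 25.31 kPa.
Initial effective stress: σ'_0 = σ_v − u = 61.1 − 25.31 = 35.79 kPa.
Final effective stress: σ'_f = 35.79 + 71.2 = 106.99 kPa.
σ'_f = 106.99 ≤ σ'_p = 180 kPa, so the clay remains overconsolidated and only the recompression index applies:
S_c = C_r·H/(1+e₀)·log₁₀(σ'_f/σ'_0) = 0.044×3.5/1.83×log₁₀(106.99/35.79)
    = 0.084154 × 0.47558 = 0.04002 m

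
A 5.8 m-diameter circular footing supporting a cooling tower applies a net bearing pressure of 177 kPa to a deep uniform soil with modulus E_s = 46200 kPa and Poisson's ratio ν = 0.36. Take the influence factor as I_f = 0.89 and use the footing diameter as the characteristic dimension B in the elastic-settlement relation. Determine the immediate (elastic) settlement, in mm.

Immediate (elastic) settlement: S_e = q·B·(1−ν²)/E_s · I_f.
S_e = 177 × 5.8 × (1 − 0.36²) / 46200 × 0.89
    = 177 × 5.8 × 0.8704 / 46200 × 0.89
    = 0.01721 m = 17.21 mm

S_e ≈ 17.2 mm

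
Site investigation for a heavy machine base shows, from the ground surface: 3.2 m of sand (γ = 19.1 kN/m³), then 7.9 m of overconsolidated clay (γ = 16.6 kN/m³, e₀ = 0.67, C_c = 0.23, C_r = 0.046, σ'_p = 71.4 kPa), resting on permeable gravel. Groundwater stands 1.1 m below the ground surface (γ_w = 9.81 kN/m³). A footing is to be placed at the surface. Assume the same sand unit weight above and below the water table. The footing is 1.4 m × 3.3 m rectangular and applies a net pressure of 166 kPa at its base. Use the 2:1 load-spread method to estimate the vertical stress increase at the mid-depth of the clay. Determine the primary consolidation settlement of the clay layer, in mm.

Mid-depth of clay below the ground surface: z = 3.2 + 7.9/2 = 7.15 m.
Total vertical stress at mid-clay: σ_v = 19.1×3.2 + 16.6×3.95 = 126.69 kPa.
Pore pressure: u = 9.81×(7.15 − 1.1) = 59.351 kPa.
Initial effective stress: σ'_0 = σ_v − u = 126.69 − 59.351 = 67.339 kPa.
Stress increase at mid-clay by the 2:1 spreading method:
Δσ = qBL/((B+z)(L+z)) = 166×1.4×3.3/((1.4+7.15)(3.3+7.15)) = 8.5836 kPa
Final effective stress: σ'_f = 67.339 + 8.5836 = 75.923 kPa.
σ'_f = 75.923 > σ'_p = 71.4 kPa, so the stress path crosses the preconsolidation pressure — recompression up to σ'_p, then virgin compression beyond:
S_c = H/(1+e₀)·[C_r·log₁₀(σ'_p/σ'_0) + C_c·log₁₀(σ'_f/σ'_p)]
    = 7.9/1.67 × [0.046×log₁₀(71.4/67.339) + 0.23×log₁₀(75.923/71.4)]
    = 4.7305 × [0.0011699 + 0.0061353] = 0.03456 m

S_c ≈ 34.6 mm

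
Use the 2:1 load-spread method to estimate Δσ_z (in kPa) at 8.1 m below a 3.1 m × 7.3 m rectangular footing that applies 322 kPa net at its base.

Δσ_z ≈ 42.2 kPa

By the 2:1 method the load spreads at 1 horizontal : 2 vertical, so at depth z the loaded area has grown by z in each plan dimension:
Δσ = qBL/((B+z)(L+z)) = 322×3.1×7.3/((3.1+8.1)(7.3+8.1)) = 42.248 kPa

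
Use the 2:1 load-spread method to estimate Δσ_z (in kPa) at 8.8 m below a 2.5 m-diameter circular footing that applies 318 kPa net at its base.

By the 2:1 method the load spreads at 1 horizontal : 2 vertical, so at depth z the loaded area has grown by z in each plan dimension:
Δσ ≈ qD²/(D+z)² = 318×2.5²/(2.5+8.8)² = 15.565 kPa

Δσ_z ≈ 15.6 kPa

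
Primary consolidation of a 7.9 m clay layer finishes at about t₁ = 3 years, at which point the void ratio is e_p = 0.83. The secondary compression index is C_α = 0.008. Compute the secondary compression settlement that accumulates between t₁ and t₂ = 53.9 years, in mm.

Secondary compression: S_s = C_α·H/(1+e_p)·log₁₀(t₂/t₁)
S_s = 0.008×7.9/(1+0.83)×log₁₀(53.9/3)
    = 0.03454 × 1.254 = 0.04332 m

S_s ≈ 43.3 mm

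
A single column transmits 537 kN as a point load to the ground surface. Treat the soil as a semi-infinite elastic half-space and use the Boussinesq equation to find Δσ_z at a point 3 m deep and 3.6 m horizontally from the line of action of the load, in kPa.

Δσ_z ≈ 3.06 kPa

Boussinesq vertical stress below a point load on an elastic half-space:
Δσ_z = 3P/(2πz²) · [1 + (r/z)²]^(−5/2)
r/z = 3.6/3 = 1.2; [1+(r/z)²]^(−5/2) = 0.10753.
Δσ_z = 3×537/(2π×3²) × 0.10753 = 28.489 × 0.10753 = 3.063 kPa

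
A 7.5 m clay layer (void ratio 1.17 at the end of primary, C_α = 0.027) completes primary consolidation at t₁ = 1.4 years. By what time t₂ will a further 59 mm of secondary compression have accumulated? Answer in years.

t₂ ≈ 6 years

S_s = C_α·H/(1+e_p)·log₁₀(t₂/t₁) ⇒ log₁₀(t₂/t₁) = S_s·(1+e_p)/(C_α·H).
log₁₀(t₂/t₁) = 0.059 × (1+1.17) / (0.027×7.5) = 0.6322
t₂ = t₁ × 10^0.6322 = 1.4 × 4.288 = 6.003 years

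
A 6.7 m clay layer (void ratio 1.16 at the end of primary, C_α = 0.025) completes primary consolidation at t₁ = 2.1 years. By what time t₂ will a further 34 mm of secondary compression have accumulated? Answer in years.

t₂ ≈ 5.76 years

S_s = C_α·H/(1+e_p)·log₁₀(t₂/t₁) ⇒ log₁₀(t₂/t₁) = S_s·(1+e_p)/(C_α·H).
log₁₀(t₂/t₁) = 0.034 × (1+1.16) / (0.025×6.7) = 0.4384
t₂ = t₁ × 10^0.4384 = 2.1 × 2.744 = 5.763 years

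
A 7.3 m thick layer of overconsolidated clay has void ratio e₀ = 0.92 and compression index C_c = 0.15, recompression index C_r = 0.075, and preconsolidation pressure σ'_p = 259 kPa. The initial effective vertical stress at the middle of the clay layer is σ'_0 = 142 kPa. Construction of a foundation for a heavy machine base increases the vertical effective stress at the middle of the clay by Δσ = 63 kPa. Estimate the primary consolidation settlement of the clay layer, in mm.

Final effective stress: σ'_f = 142 + 63 = 205 kPa.
σ'_f = 205 ≤ σ'_p = 259 kPa, so the clay remains overconsolidated and only the recompression index applies:
S_c = C_r·H/(1+e₀)·log₁₀(σ'_f/σ'_0) = 0.075×7.3/1.92×log₁₀(205/142)
    = 0.28516 × 0.15947 = 0.04547 m

S_c ≈ 45.5 mm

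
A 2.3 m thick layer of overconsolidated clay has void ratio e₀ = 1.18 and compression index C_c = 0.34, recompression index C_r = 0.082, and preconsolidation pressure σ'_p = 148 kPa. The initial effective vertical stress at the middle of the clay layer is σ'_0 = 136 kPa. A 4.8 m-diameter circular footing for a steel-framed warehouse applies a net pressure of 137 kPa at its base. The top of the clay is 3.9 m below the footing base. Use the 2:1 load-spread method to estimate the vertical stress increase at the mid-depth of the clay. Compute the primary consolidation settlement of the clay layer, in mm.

Mid-depth of clay below the footing base: z = 3.9 + 2.3/2 = 5.05 m.
Stress increase at mid-clay by the 2:1 spreading method:
Δσ ≈ qD²/(D+z)² = 137×4.8²/(4.8+5.05)² = 32.533 kPa
Final effective stress: σ'_f = 136 + 32.533 = 168.53 kPa.
σ'_f = 168.53 > σ'_p = 148 kPa, so the stress path crosses the preconsolidation pressure — recompression up to σ'_p, then virgin compression beyond:
S_c = H/(1+e₀)·[C_r·log₁₀(σ'_p/σ'_0) + C_c·log₁₀(σ'_f/σ'_p)]
    = 2.3/2.18 × [0.082×log₁₀(148/136) + 0.34×log₁₀(168.53/148)]
    = 1.055 × [0.0030113 + 0.019181] = 0.02341 m

S_c ≈ 23.4 mm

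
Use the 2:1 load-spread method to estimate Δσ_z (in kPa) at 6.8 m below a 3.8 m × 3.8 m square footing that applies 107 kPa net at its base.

Δσ_z ≈ 13.8 kPa

By the 2:1 method the load spreads at 1 horizontal : 2 vertical, so at depth z the loaded area has grown by z in each plan dimension:
Δσ = qBL/((B+z)(L+z)) = 107×3.8×3.8/((3.8+6.8)(3.8+6.8)) = 13.751 kPa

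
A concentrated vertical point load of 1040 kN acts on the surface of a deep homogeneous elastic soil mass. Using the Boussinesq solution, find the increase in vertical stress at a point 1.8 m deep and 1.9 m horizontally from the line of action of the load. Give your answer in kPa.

Δσ_z ≈ 23.6 kPa

Boussinesq vertical stress below a point load on an elastic half-space:
Δσ_z = 3P/(2πz²) · [1 + (r/z)²]^(−5/2)
r/z = 1.9/1.8 = 1.0556; [1+(r/z)²]^(−5/2) = 0.15386.
Δσ_z = 3×1040/(2π×1.8²) × 0.15386 = 153.26 × 0.15386 = 23.58 kPa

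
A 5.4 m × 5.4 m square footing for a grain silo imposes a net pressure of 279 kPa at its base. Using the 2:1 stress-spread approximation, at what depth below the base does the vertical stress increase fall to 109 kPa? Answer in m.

2:1 spreading — at depth z the loaded area has grown by z in each plan dimension:
qB²/(B+z)² = Δσ_z ⇒ z = B(√(q/Δσ_z) − 1) = 5.4×(√(279/109) − 1) = 3.239 m

z ≈ 3.24 m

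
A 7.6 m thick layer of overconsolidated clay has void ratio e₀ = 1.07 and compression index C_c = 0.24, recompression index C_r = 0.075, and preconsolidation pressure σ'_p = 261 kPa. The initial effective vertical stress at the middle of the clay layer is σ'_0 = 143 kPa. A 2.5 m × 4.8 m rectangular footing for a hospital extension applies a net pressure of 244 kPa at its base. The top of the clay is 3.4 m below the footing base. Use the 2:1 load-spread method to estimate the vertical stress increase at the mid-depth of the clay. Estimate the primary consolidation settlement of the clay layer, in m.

S_c ≈ 0.0194 m

Mid-depth of clay below the footing base: z = 3.4 + 7.6/2 = 7.2 m.
Stress increase at mid-clay by the 2:1 spreading method:
Δσ = qBL/((B+z)(L+z)) = 244×2.5×4.8/((2.5+7.2)(4.8+7.2)) = 25.155 kPa
Final effective stress: σ'_f = 143 + 25.155 = 168.16 kPa.
σ'_f = 168.16 ≤ σ'_p = 261 kPa, so the clay remains overconsolidated and only the recompression index applies:
S_c = C_r·H/(1+e₀)·log₁₀(σ'_f/σ'_0) = 0.075×7.6/2.07×log₁₀(168.16/143)
    = 0.27536 × 0.070387 = 0.01938 m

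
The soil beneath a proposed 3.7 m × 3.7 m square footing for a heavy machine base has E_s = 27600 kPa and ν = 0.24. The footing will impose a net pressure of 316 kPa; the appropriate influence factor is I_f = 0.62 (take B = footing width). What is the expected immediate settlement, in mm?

Immediate (elastic) settlement: S_e = q·B·(1−ν²)/E_s · I_f.
S_e = 316 × 3.7 × (1 − 0.24²) / 27600 × 0.62
    = 316 × 3.7 × 0.9424 / 27600 × 0.62
    = 0.02475 m = 24.75 mm

S_e ≈ 24.8 mm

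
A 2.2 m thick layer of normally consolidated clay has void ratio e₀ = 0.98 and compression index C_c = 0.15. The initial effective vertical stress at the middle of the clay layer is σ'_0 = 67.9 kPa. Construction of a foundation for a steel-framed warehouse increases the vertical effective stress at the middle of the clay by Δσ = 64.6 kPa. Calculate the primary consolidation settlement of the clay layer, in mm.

S_c ≈ 48.4 mm

Final effective stress: σ'_f = σ'_0 + Δσ = 67.9 + 64.6 = 132.5 kPa.
Normally consolidated clay, so the full stress increment lies on the virgin compression line:
S_c = C_c·H/(1+e₀)·log₁₀(σ'_f/σ'_0) = 0.15×2.2/(1+0.98)×log₁₀(132.5/67.9)
    = 0.16667 × 0.29035 = 0.04839 m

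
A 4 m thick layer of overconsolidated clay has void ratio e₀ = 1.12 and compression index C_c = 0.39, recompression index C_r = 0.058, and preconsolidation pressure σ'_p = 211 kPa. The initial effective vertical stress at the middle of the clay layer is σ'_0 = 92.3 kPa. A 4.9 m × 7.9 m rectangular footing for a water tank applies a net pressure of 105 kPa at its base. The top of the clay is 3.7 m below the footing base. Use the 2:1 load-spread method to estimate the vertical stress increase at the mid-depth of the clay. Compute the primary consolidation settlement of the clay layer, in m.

S_c ≈ 0.0127 m

Mid-depth of clay below the footing base: z = 3.7 + 4/2 = 5.7 m.
Stress increase at mid-clay by the 2:1 spreading method:
Δσ = qBL/((B+z)(L+z)) = 105×4.9×7.9/((4.9+5.7)(7.9+5.7)) = 28.195 kPa
Final effective stress: σ'_f = 92.3 + 28.195 = 120.5 kPa.
σ'_f = 120.5 ≤ σ'_p = 211 kPa, so the clay remains overconsolidated and only the recompression index applies:
S_c = C_r·H/(1+e₀)·log₁₀(σ'_f/σ'_0) = 0.058×4/2.12×log₁₀(120.5/92.3)
    = 0.10943 × 0.11579 = 0.01267 m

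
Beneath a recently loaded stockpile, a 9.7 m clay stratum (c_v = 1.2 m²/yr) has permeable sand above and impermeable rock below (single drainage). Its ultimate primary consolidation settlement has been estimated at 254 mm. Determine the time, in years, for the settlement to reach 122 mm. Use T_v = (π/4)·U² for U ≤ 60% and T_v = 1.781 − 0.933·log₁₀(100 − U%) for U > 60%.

Drainage path length: H_d = H = 9.7 m (single drainage).
U = S(t)/S_ult = 122/254 = 0.4803.
U ≤ 60%: T_v = (π/4)·U² = (π/4)×0.48031² = 0.18119.
t = T_v·H_d²/c_v = 0.18119×9.7²/1.2 = 14.21 years.

t ≈ 14.2 years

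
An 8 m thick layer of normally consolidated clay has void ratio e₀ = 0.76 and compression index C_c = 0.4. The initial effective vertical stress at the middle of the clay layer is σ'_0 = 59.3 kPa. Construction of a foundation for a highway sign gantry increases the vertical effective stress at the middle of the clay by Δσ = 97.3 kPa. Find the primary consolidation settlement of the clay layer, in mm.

Final effective stress: σ'_f = σ'_0 + Δσ = 59.3 + 97.3 = 156.6 kPa.
Normally consolidated clay, so the full stress increment lies on the virgin compression line:
S_c = C_c·H/(1+e₀)·log₁₀(σ'_f/σ'_0) = 0.4×8/(1+0.76)×log₁₀(156.6/59.3)
    = 1.8182 × 0.42174 = 0.7668 m

S_c ≈ 767 mm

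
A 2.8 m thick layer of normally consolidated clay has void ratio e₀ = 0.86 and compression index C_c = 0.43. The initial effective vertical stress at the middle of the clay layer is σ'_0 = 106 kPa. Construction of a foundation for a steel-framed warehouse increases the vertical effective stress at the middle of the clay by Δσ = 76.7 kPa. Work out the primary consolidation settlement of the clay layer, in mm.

Final effective stress: σ'_f = σ'_0 + Δσ = 106 + 76.7 = 182.7 kPa.
Normally consolidated clay, so the full stress increment lies on the virgin compression line:
S_c = C_c·H/(1+e₀)·log₁₀(σ'_f/σ'_0) = 0.43×2.8/(1+0.86)×log₁₀(182.7/106)
    = 0.64731 × 0.23643 = 0.153 m

S_c ≈ 153 mm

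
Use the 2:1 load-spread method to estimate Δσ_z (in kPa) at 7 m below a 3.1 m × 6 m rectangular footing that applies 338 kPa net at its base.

Δσ_z ≈ 47.9 kPa

By the 2:1 method the load spreads at 1 horizontal : 2 vertical, so at depth z the loaded area has grown by z in each plan dimension:
Δσ = qBL/((B+z)(L+z)) = 338×3.1×6/((3.1+7)(6+7)) = 47.881 kPa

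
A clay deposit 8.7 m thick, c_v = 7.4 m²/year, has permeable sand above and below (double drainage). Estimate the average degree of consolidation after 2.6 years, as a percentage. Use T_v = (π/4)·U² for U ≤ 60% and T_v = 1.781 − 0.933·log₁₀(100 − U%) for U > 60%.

U ≈ 93.4 %

Drainage path length: H_d = H/2 = 4.35 m (double drainage).
T_v = c_v·t/H_d² = 7.4×2.6/4.35² = 1.0168.
T_v = 1.0168 corresponds to the U > 60% branch:
U = 1 − 10^((1.781 − T_v)/0.933)/100 = 0.9341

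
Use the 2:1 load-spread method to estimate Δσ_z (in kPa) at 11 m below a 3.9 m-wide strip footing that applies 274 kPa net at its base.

Δσ_z ≈ 71.7 kPa

By the 2:1 method the load spreads at 1 horizontal : 2 vertical, so at depth z the loaded area has grown by z in each plan dimension:
Δσ = qB/(B+z) = 274×3.9/(3.9+11) = 71.718 kPa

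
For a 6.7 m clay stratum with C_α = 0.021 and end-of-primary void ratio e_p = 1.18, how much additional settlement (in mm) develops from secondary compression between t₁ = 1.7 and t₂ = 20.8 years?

Secondary compression: S_s = C_α·H/(1+e_p)·log₁₀(t₂/t₁)
S_s = 0.021×6.7/(1+1.18)×log₁₀(20.8/1.7)
    = 0.06454 × 1.088 = 0.0702 m

S_s ≈ 70.2 mm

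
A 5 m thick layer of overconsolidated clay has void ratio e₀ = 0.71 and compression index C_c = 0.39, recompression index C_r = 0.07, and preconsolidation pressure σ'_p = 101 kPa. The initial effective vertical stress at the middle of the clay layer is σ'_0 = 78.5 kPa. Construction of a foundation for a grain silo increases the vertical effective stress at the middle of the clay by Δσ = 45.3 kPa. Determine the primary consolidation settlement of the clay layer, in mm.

S_c ≈ 123 mm

Final effective stress: σ'_f = 78.5 + 45.3 = 123.8 kPa.
σ'_f = 123.8 > σ'_p = 101 kPa, so the stress path crosses the preconsolidation pressure — recompression up to σ'_p, then virgin compression beyond:
S_c = H/(1+e₀)·[C_r·log₁₀(σ'_p/σ'_0) + C_c·log₁₀(σ'_f/σ'_p)]
    = 5/1.71 × [0.07×log₁₀(101/78.5) + 0.39×log₁₀(123.8/101)]
    = 2.924 × [0.0076616 + 0.034476] = 0.1232 m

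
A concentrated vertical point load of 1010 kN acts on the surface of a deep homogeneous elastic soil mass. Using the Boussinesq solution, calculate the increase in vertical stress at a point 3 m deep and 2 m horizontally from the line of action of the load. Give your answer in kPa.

Δσ_z ≈ 21.4 kPa

Boussinesq vertical stress below a point load on an elastic half-space:
Δσ_z = 3P/(2πz²) · [1 + (r/z)²]^(−5/2)
r/z = 2/3 = 0.66667; [1+(r/z)²]^(−5/2) = 0.39879.
Δσ_z = 3×1010/(2π×3²) × 0.39879 = 53.582 × 0.39879 = 21.37 kPa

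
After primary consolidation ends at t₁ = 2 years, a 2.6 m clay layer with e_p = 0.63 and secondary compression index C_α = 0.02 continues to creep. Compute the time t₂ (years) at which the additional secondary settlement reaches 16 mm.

S_s = C_α·H/(1+e_p)·log₁₀(t₂/t₁) ⇒ log₁₀(t₂/t₁) = S_s·(1+e_p)/(C_α·H).
log₁₀(t₂/t₁) = 0.016 × (1+0.63) / (0.02×2.6) = 0.5015
t₂ = t₁ × 10^0.5015 = 2 × 3.173 = 6.347 years

t₂ ≈ 6.35 years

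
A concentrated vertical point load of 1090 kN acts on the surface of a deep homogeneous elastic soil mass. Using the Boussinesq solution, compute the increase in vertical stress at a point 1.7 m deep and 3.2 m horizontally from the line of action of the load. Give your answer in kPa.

Δσ_z ≈ 4.09 kPa

Boussinesq vertical stress below a point load on an elastic half-space:
Δσ_z = 3P/(2πz²) · [1 + (r/z)²]^(−5/2)
r/z = 3.2/1.7 = 1.8824; [1+(r/z)²]^(−5/2) = 0.022729.
Δσ_z = 3×1090/(2π×1.7²) × 0.022729 = 180.08 × 0.022729 = 4.093 kPa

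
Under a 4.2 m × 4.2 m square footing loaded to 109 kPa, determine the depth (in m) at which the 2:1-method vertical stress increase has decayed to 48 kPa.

2:1 spreading — at depth z the loaded area has grown by z in each plan dimension:
qB²/(B+z)² = Δσ_z ⇒ z = B(√(q/Δσ_z) − 1) = 4.2×(√(109/48) − 1) = 2.129 m

z ≈ 2.13 m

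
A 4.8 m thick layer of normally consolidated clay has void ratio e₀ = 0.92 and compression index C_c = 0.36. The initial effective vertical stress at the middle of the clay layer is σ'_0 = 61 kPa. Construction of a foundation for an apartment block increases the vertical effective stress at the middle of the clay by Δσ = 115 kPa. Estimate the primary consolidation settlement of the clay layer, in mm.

Final effective stress: σ'_f = σ'_0 + Δσ = 61 + 115 = 176 kPa.
Normally consolidated clay, so the full stress increment lies on the virgin compression line:
S_c = C_c·H/(1+e₀)·log₁₀(σ'_f/σ'_0) = 0.36×4.8/(1+0.92)×log₁₀(176/61)
    = 0.9 × 0.46018 = 0.4142 m

S_c ≈ 414 mm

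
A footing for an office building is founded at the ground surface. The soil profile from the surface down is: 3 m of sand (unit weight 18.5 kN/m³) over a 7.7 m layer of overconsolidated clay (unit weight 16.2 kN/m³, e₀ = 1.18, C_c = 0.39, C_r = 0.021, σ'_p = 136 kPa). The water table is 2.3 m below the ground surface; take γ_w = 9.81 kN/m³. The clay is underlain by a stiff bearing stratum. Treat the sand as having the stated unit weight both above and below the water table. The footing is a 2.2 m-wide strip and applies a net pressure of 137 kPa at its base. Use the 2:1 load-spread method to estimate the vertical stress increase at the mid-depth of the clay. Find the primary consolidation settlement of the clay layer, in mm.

S_c ≈ 12.1 mm

Mid-depth of clay below the ground surface: z = 3 + 7.7/2 = 6.85 m.
Total vertical stress at mid-clay: σ_v = 18.5×3 + 16.2×3.85 = 117.87 kPa.
Pore pressure: u = 9.81×(6.85 − 2.3) = 44.636 kPa.
Initial effective stress: σ'_0 = σ_v − u = 117.87 − 44.636 = 73.234 kPa.
Stress increase at mid-clay by the 2:1 spreading method:
Δσ = qB/(B+z) = 137×2.2/(2.2+6.85) = 33.304 kPa
Final effective stress: σ'_f = 73.234 + 33.304 = 106.54 kPa.
σ'_f = 106.54 ≤ σ'_p = 136 kPa, so the clay remains overconsolidated and only the recompression index applies:
S_c = C_r·H/(1+e₀)·log₁₀(σ'_f/σ'_0) = 0.021×7.7/2.18×log₁₀(106.54/73.234)
    = 0.074174 × 0.1628 = 0.01208 m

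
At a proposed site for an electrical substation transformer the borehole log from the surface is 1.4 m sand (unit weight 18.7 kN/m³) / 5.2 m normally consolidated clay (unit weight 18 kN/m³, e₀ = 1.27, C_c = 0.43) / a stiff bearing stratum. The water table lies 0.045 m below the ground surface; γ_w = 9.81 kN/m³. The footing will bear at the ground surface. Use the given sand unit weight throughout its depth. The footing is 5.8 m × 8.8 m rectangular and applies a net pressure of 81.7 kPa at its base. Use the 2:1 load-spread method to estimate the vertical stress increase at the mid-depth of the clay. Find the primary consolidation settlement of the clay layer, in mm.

S_c ≈ 291 mm

Mid-depth of clay below the ground surface: z = 1.4 + 5.2/2 = 4 m.
Total vertical stress at mid-clay: σ_v = 18.7×1.4 + 18×2.6 = 72.98 kPa.
Pore pressure: u = 9.81×(4 − 0.045) = 38.799 kPa.
Initial effective stress: σ'_0 = σ_v − u = 72.98 − 38.799 = 34.181 kPa.
Stress increase at mid-clay by the 2:1 spreading method:
Δσ = qBL/((B+z)(L+z)) = 81.7×5.8×8.8/((5.8+4)(8.8+4)) = 33.243 kPa
Final effective stress: σ'_f = σ'_0 + Δσ = 34.181 + 33.243 = 67.424 kPa.
Normally consolidated clay, so the full stress increment lies on the virgin compression line:
S_c = C_c·H/(1+e₀)·log₁₀(σ'_f/σ'_0) = 0.43×5.2/(1+1.27)×log₁₀(67.424/34.181)
    = 0.98502 × 0.29503 = 0.2906 m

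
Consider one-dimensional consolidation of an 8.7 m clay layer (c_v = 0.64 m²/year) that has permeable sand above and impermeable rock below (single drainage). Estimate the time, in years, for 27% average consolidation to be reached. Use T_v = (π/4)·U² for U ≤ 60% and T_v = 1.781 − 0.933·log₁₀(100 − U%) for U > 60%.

Drainage path length: H_d = H = 8.7 m (single drainage).
U ≤ 60%: T_v = (π/4)·U² = (π/4)×0.27² = 0.057256.
t = T_v·H_d²/c_v = 0.057256×8.7²/0.64 = 6.771 years.

t ≈ 6.77 years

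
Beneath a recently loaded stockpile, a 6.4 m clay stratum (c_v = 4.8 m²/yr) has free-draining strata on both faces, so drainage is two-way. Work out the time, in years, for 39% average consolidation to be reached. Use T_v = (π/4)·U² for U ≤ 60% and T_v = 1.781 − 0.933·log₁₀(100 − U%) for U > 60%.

Drainage path length: H_d = H/2 = 3.2 m (double drainage).
U ≤ 60%: T_v = (π/4)·U² = (π/4)×0.39² = 0.11946.
t = T_v·H_d²/c_v = 0.11946×3.2²/4.8 = 0.2548 years.

t ≈ 0.255 years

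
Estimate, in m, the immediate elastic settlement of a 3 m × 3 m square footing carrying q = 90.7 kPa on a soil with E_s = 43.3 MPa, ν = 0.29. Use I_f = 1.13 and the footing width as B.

Immediate (elastic) settlement: S_e = q·B·(1−ν²)/E_s · I_f.
E_s = 43.3 MPa = 43300 kPa.
S_e = 90.7 × 3 × (1 − 0.29²) / 43300 × 1.13
    = 90.7 × 3 × 0.9159 / 43300 × 1.13
    = 0.006504 m

S_e ≈ 0.0065 m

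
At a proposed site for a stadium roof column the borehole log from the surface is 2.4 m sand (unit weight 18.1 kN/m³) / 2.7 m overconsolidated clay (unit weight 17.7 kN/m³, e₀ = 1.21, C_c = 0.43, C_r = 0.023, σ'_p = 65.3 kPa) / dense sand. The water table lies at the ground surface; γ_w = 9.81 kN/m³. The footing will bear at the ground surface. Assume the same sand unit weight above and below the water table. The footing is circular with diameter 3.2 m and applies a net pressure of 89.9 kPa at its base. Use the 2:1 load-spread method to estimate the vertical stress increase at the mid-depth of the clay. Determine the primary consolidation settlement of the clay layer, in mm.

Mid-depth of clay below the ground surface: z = 2.4 + 2.7/2 = 3.75 m.
Total vertical stress at mid-clay: σ_v = 18.1×2.4 + 17.7×1.35 = 67.335 kPa.
Pore pressure: u = 9.81×(3.75 − 0) = 36.788 kPa.
Initial effective stress: σ'_0 = σ_v − u = 67.335 − 36.788 = 30.547 kPa.
Stress increase at mid-clay by the 2:1 spreading method:
Δσ ≈ qD²/(D+z)² = 89.9×3.2²/(3.2+3.75)² = 19.059 kPa
Final effective stress: σ'_f = 30.547 + 19.059 = 49.606 kPa.
σ'_f = 49.606 ≤ σ'_p = 65.3 kPa, so the clay remains overconsolidated and only the recompression index applies:
S_c = C_r·H/(1+e₀)·log₁₀(σ'_f/σ'_0) = 0.023×2.7/2.21×log₁₀(49.606/30.547)
    = 0.028099 × 0.21057 = 0.005917 m

S_c ≈ 5.92 mm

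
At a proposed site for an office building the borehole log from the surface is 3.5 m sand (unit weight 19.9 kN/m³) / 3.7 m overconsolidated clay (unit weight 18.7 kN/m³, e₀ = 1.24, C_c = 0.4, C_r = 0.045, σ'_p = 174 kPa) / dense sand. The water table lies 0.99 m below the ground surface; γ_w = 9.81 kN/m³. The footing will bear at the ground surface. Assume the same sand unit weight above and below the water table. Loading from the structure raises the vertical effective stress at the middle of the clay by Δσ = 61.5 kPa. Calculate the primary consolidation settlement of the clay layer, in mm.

Mid-depth of clay below the ground surface: z = 3.5 + 3.7/2 = 5.35 m.
Total vertical stress at mid-clay: σ_v = 19.9×3.5 + 18.7×1.85 = 104.24 kPa.
Pore pressure: u = 9.81×(5.35 − 0.99) = 42.772 kPa.
Initial effective stress: σ'_0 = σ_v − u = 104.24 − 42.772 = 61.468 kPa.
Final effective stress: σ'_f = 61.468 + 61.5 = 122.97 kPa.
σ'_f = 122.97 ≤ σ'_p = 174 kPa, so the clay remains overconsolidated and only the recompression index applies:
S_c = C_r·H/(1+e₀)·log₁₀(σ'_f/σ'_0) = 0.045×3.7/2.24×log₁₀(122.97/61.468)
    = 0.074331 × 0.30115 = 0.02238 m

S_c ≈ 22.4 mm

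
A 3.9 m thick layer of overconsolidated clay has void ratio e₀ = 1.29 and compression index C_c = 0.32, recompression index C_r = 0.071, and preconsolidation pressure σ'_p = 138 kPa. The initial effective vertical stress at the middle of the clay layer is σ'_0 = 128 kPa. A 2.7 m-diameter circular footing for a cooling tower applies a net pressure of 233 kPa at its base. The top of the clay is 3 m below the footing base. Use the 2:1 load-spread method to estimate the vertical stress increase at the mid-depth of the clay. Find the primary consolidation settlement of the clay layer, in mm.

S_c ≈ 34.5 mm

Mid-depth of clay below the footing base: z = 3 + 3.9/2 = 4.95 m.
Stress increase at mid-clay by the 2:1 spreading method:
Δσ ≈ qD²/(D+z)² = 233×2.7²/(2.7+4.95)² = 29.024 kPa
Final effective stress: σ'_f = 128 + 29.024 = 157.02 kPa.
σ'_f = 157.02 > σ'_p = 138 kPa, so the stress path crosses the preconsolidation pressure — recompression up to σ'_p, then virgin compression beyond:
S_c = H/(1+e₀)·[C_r·log₁₀(σ'_p/σ'_0) + C_c·log₁₀(σ'_f/σ'_p)]
    = 3.9/2.29 × [0.071×log₁₀(138/128) + 0.32×log₁₀(157.02/138)]
    = 1.7031 × [0.0023195 + 0.017944] = 0.03451 m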